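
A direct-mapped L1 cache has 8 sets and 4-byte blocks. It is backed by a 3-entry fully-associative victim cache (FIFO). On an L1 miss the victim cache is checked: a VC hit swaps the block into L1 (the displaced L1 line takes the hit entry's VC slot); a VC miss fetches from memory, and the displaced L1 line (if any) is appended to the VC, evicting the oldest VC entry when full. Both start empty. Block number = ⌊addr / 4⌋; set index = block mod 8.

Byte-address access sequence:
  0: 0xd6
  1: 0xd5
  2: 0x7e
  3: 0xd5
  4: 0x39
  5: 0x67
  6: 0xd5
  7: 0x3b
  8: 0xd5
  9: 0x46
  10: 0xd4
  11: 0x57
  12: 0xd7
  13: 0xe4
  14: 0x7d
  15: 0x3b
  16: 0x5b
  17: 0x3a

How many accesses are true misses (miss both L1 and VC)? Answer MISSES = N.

0: 0xd6 (blk 53, set 5) → MISS  vc=[]
1: 0xd5 (blk 53, set 5) → L1-HIT  vc=[]
2: 0x7e (blk 31, set 7) → MISS  vc=[]
3: 0xd5 (blk 53, set 5) → L1-HIT  vc=[]
4: 0x39 (blk 14, set 6) → MISS  vc=[]
5: 0x67 (blk 25, set 1) → MISS  vc=[]
6: 0xd5 (blk 53, set 5) → L1-HIT  vc=[]
7: 0x3b (blk 14, set 6) → L1-HIT  vc=[]
8: 0xd5 (blk 53, set 5) → L1-HIT  vc=[]
9: 0x46 (blk 17, set 1) → MISS  vc=[25]
10: 0xd4 (blk 53, set 5) → L1-HIT  vc=[25]
11: 0x57 (blk 21, set 5) → MISS  vc=[25, 53]
12: 0xd7 (blk 53, set 5) → VC-HIT  vc=[25, 21]
13: 0xe4 (blk 57, set 1) → MISS  vc=[25, 21, 17]
14: 0x7d (blk 31, set 7) → L1-HIT  vc=[25, 21, 17]
15: 0x3b (blk 14, set 6) → L1-HIT  vc=[25, 21, 17]
16: 0x5b (blk 22, set 6) → MISS  vc=[21, 17, 14]
17: 0x3a (blk 14, set 6) → VC-HIT  vc=[21, 17, 22]

MISSES = 8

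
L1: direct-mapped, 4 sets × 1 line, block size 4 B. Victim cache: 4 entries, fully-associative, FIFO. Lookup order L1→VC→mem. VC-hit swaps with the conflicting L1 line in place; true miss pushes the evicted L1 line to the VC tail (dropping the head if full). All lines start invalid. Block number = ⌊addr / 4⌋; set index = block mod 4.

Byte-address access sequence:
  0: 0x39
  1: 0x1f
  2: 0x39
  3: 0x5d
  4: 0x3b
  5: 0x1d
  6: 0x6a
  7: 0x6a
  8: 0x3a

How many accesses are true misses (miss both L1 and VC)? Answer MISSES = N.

  [0] addr=0x39 blk=14 s=2: MISS | VC []
  [1] addr=0x1f blk=7 s=3: MISS | VC []
  [2] addr=0x39 blk=14 s=2: L1-HIT | VC []
  [3] addr=0x5d blk=23 s=3: MISS | VC [7]
  [4] addr=0x3b blk=14 s=2: L1-HIT | VC [7]
  [5] addr=0x1d blk=7 s=3: VC-HIT | VC [23]
  [6] addr=0x6a blk=26 s=2: MISS | VC [23, 14]
  [7] addr=0x6a blk=26 s=2: L1-HIT | VC [23, 14]
  [8] addr=0x3a blk=14 s=2: VC-HIT | VC [23, 26]

MISSES = 4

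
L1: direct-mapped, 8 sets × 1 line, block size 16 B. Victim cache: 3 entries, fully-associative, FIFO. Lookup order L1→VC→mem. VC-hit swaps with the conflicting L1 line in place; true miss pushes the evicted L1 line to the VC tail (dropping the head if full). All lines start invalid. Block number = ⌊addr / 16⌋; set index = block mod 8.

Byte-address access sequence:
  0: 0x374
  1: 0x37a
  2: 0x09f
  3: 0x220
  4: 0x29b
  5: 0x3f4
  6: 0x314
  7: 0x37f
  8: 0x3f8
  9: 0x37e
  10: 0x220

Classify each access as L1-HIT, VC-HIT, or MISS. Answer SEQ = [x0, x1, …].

SEQ = [MISS, L1-HIT, MISS, MISS, MISS, MISS, MISS, VC-HIT, VC-HIT, VC-HIT, L1-HIT]

0: 0x374 (blk 55, set 7) → MISS  vc=[]
1: 0x37a (blk 55, set 7) → L1-HIT  vc=[]
2: 0x9f (blk 9, set 1) → MISS  vc=[]
3: 0x220 (blk 34, set 2) → MISS  vc=[]
4: 0x29b (blk 41, set 1) → MISS  vc=[9]
5: 0x3f4 (blk 63, set 7) → MISS  vc=[9, 55]
6: 0x314 (blk 49, set 1) → MISS  vc=[9, 55, 41]
7: 0x37f (blk 55, set 7) → VC-HIT  vc=[9, 63, 41]
8: 0x3f8 (blk 63, set 7) → VC-HIT  vc=[9, 55, 41]
9: 0x37e (blk 55, set 7) → VC-HIT  vc=[9, 63, 41]
10: 0x220 (blk 34, set 2) → L1-HIT  vc=[9, 63, 41]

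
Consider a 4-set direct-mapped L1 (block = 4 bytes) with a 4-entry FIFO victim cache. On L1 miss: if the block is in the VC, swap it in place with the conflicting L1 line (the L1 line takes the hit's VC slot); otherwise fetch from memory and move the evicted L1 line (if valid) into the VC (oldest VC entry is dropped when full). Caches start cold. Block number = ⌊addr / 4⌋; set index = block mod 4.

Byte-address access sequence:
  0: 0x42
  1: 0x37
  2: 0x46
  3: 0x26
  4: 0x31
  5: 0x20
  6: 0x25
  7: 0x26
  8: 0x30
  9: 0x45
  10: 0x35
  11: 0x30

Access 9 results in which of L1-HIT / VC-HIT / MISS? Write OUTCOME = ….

#0 0x42→b16/s0 MISS; vc=[]
#1 0x37→b13/s1 MISS; vc=[]
#2 0x46→b17/s1 MISS; vc=[13]
#3 0x26→b9/s1 MISS; vc=[13,17]
#4 0x31→b12/s0 MISS; vc=[13,17,16]
#5 0x20→b8/s0 MISS; vc=[13,17,16,12]
#6 0x25→b9/s1 L1-HIT; vc=[13,17,16,12]
#7 0x26→b9/s1 L1-HIT; vc=[13,17,16,12]
#8 0x30→b12/s0 VC-HIT; vc=[13,17,16,8]
#9 0x45→b17/s1 VC-HIT; vc=[13,9,16,8]
#10 0x35→b13/s1 VC-HIT; vc=[17,9,16,8]
#11 0x30→b12/s0 L1-HIT; vc=[17,9,16,8]

OUTCOME = VC-HIT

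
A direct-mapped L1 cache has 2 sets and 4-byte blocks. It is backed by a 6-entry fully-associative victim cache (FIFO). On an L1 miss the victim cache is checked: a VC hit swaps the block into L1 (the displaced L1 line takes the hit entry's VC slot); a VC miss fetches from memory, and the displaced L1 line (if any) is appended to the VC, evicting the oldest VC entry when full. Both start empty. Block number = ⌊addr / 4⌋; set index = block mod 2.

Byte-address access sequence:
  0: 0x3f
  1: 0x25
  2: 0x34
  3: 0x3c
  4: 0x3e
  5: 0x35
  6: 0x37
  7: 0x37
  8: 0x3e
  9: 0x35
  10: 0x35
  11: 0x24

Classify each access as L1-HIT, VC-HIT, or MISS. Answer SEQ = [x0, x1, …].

SEQ = [MISS, MISS, MISS, VC-HIT, L1-HIT, VC-HIT, L1-HIT, L1-HIT, VC-HIT, VC-HIT, L1-HIT, VC-HIT]

#0 0x3f→b15/s1 MISS; vc=[]
#1 0x25→b9/s1 MISS; vc=[15]
#2 0x34→b13/s1 MISS; vc=[15,9]
#3 0x3c→b15/s1 VC-HIT; vc=[13,9]
#4 0x3e→b15/s1 L1-HIT; vc=[13,9]
#5 0x35→b13/s1 VC-HIT; vc=[15,9]
#6 0x37→b13/s1 L1-HIT; vc=[15,9]
#7 0x37→b13/s1 L1-HIT; vc=[15,9]
#8 0x3e→b15/s1 VC-HIT; vc=[13,9]
#9 0x35→b13/s1 VC-HIT; vc=[15,9]
#10 0x35→b13/s1 L1-HIT; vc=[15,9]
#11 0x24→b9/s1 VC-HIT; vc=[15,13]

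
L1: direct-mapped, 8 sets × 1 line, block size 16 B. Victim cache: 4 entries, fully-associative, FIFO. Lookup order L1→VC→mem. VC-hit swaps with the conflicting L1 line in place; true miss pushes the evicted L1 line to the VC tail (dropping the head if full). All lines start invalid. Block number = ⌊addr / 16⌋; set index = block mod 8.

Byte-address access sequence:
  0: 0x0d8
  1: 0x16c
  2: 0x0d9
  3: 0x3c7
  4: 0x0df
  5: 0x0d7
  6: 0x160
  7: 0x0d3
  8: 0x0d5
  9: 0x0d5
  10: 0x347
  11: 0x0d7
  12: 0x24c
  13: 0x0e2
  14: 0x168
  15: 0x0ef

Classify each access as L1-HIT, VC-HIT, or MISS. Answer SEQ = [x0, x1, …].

0: 0xd8 (blk 13, set 5) → MISS  vc=[]
1: 0x16c (blk 22, set 6) → MISS  vc=[]
2: 0xd9 (blk 13, set 5) → L1-HIT  vc=[]
3: 0x3c7 (blk 60, set 4) → MISS  vc=[]
4: 0xdf (blk 13, set 5) → L1-HIT  vc=[]
5: 0xd7 (blk 13, set 5) → L1-HIT  vc=[]
6: 0x160 (blk 22, set 6) → L1-HIT  vc=[]
7: 0xd3 (blk 13, set 5) → L1-HIT  vc=[]
8: 0xd5 (blk 13, set 5) → L1-HIT  vc=[]
9: 0xd5 (blk 13, set 5) → L1-HIT  vc=[]
10: 0x347 (blk 52, set 4) → MISS  vc=[60]
11: 0xd7 (blk 13, set 5) → L1-HIT  vc=[60]
12: 0x24c (blk 36, set 4) → MISS  vc=[60, 52]
13: 0xe2 (blk 14, set 6) → MISS  vc=[60, 52, 22]
14: 0x168 (blk 22, set 6) → VC-HIT  vc=[60, 52, 14]
15: 0xef (blk 14, set 6) → VC-HIT  vc=[60, 52, 22]

SEQ = [MISS, MISS, L1-HIT, MISS, L1-HIT, L1-HIT, L1-HIT, L1-HIT, L1-HIT, L1-HIT, MISS, L1-HIT, MISS, MISS, VC-HIT, VC-HIT]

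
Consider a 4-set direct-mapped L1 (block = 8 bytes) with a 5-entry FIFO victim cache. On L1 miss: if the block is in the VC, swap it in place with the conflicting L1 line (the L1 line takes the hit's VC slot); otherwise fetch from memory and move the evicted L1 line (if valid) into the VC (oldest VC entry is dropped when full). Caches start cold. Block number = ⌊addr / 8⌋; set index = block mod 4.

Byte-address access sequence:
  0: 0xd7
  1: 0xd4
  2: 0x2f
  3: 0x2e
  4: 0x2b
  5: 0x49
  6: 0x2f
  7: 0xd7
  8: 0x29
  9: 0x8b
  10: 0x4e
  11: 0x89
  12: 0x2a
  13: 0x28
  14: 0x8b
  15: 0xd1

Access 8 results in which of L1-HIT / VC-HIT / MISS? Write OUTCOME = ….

OUTCOME = L1-HIT

  [0] addr=0xd7 blk=26 s=2: MISS | VC []
  [1] addr=0xd4 blk=26 s=2: L1-HIT | VC []
  [2] addr=0x2f blk=5 s=1: MISS | VC []
  [3] addr=0x2e blk=5 s=1: L1-HIT | VC []
  [4] addr=0x2b blk=5 s=1: L1-HIT | VC []
  [5] addr=0x49 blk=9 s=1: MISS | VC [5]
  [6] addr=0x2f blk=5 s=1: VC-HIT | VC [9]
  [7] addr=0xd7 blk=26 s=2: L1-HIT | VC [9]
  [8] addr=0x29 blk=5 s=1: L1-HIT | VC [9]
  [9] addr=0x8b blk=17 s=1: MISS | VC [9, 5]
  [10] addr=0x4e blk=9 s=1: VC-HIT | VC [17, 5]
  [11] addr=0x89 blk=17 s=1: VC-HIT | VC [9, 5]
  [12] addr=0x2a blk=5 s=1: VC-HIT | VC [9, 17]
  [13] addr=0x28 blk=5 s=1: L1-HIT | VC [9, 17]
  [14] addr=0x8b blk=17 s=1: VC-HIT | VC [9, 5]
  [15] addr=0xd1 blk=26 s=2: L1-HIT | VC [9, 5]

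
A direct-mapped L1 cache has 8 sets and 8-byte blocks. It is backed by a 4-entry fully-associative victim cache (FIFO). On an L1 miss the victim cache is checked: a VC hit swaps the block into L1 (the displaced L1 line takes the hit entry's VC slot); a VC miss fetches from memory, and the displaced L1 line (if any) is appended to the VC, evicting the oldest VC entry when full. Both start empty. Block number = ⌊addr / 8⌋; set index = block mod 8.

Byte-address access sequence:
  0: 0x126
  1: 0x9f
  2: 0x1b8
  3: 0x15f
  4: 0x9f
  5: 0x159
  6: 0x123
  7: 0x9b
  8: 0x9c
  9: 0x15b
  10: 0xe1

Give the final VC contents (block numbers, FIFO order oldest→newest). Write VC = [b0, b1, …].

#0 0x126→b36/s4 MISS; vc=[]
#1 0x9f→b19/s3 MISS; vc=[]
#2 0x1b8→b55/s7 MISS; vc=[]
#3 0x15f→b43/s3 MISS; vc=[19]
#4 0x9f→b19/s3 VC-HIT; vc=[43]
#5 0x159→b43/s3 VC-HIT; vc=[19]
#6 0x123→b36/s4 L1-HIT; vc=[19]
#7 0x9b→b19/s3 VC-HIT; vc=[43]
#8 0x9c→b19/s3 L1-HIT; vc=[43]
#9 0x15b→b43/s3 VC-HIT; vc=[19]
#10 0xe1→b28/s4 MISS; vc=[19,36]

VC = [19, 36]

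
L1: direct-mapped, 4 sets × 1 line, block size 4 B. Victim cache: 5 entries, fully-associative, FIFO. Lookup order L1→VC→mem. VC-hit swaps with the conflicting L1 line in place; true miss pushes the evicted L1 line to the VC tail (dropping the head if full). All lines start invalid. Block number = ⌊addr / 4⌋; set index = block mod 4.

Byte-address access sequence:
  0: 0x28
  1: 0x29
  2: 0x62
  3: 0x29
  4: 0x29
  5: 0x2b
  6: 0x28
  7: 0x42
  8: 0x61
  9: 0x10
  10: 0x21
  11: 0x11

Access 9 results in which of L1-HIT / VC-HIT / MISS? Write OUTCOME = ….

0: 0x28 (blk 10, set 2) → MISS  vc=[]
1: 0x29 (blk 10, set 2) → L1-HIT  vc=[]
2: 0x62 (blk 24, set 0) → MISS  vc=[]
3: 0x29 (blk 10, set 2) → L1-HIT  vc=[]
4: 0x29 (blk 10, set 2) → L1-HIT  vc=[]
5: 0x2b (blk 10, set 2) → L1-HIT  vc=[]
6: 0x28 (blk 10, set 2) → L1-HIT  vc=[]
7: 0x42 (blk 16, set 0) → MISS  vc=[24]
8: 0x61 (blk 24, set 0) → VC-HIT  vc=[16]
9: 0x10 (blk 4, set 0) → MISS  vc=[16, 24]
10: 0x21 (blk 8, set 0) → MISS  vc=[16, 24, 4]
11: 0x11 (blk 4, set 0) → VC-HIT  vc=[16, 24, 8]

OUTCOME = MISS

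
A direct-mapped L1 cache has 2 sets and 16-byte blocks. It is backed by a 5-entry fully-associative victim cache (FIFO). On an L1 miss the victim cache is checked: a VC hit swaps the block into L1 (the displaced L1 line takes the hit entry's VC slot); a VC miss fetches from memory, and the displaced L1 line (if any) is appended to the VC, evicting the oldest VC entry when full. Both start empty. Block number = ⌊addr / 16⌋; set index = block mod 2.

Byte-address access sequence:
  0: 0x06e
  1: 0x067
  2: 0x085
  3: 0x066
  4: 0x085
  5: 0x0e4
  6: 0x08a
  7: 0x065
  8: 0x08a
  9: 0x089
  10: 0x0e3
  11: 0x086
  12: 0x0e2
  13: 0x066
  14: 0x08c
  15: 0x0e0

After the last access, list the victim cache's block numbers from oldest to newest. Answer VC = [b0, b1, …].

VC = [8, 6]

  [0] addr=0x6e blk=6 s=0: MISS | VC []
  [1] addr=0x67 blk=6 s=0: L1-HIT | VC []
  [2] addr=0x85 blk=8 s=0: MISS | VC [6]
  [3] addr=0x66 blk=6 s=0: VC-HIT | VC [8]
  [4] addr=0x85 blk=8 s=0: VC-HIT | VC [6]
  [5] addr=0xe4 blk=14 s=0: MISS | VC [6, 8]
  [6] addr=0x8a blk=8 s=0: VC-HIT | VC [6, 14]
  [7] addr=0x65 blk=6 s=0: VC-HIT | VC [8, 14]
  [8] addr=0x8a blk=8 s=0: VC-HIT | VC [6, 14]
  [9] addr=0x89 blk=8 s=0: L1-HIT | VC [6, 14]
  [10] addr=0xe3 blk=14 s=0: VC-HIT | VC [6, 8]
  [11] addr=0x86 blk=8 s=0: VC-HIT | VC [6, 14]
  [12] addr=0xe2 blk=14 s=0: VC-HIT | VC [6, 8]
  [13] addr=0x66 blk=6 s=0: VC-HIT | VC [14, 8]
  [14] addr=0x8c blk=8 s=0: VC-HIT | VC [14, 6]
  [15] addr=0xe0 blk=14 s=0: VC-HIT | VC [8, 6]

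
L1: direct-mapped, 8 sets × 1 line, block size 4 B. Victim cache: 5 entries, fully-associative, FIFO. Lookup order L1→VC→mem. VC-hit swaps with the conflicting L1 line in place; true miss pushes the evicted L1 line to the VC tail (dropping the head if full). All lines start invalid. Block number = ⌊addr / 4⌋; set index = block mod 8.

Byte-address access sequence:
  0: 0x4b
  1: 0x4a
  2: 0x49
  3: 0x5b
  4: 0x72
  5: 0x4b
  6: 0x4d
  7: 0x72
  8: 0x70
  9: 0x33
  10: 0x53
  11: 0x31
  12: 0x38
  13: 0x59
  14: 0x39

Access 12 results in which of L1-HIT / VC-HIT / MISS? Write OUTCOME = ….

  [0] addr=0x4b blk=18 s=2: MISS | VC []
  [1] addr=0x4a blk=18 s=2: L1-HIT | VC []
  [2] addr=0x49 blk=18 s=2: L1-HIT | VC []
  [3] addr=0x5b blk=22 s=6: MISS | VC []
  [4] addr=0x72 blk=28 s=4: MISS | VC []
  [5] addr=0x4b blk=18 s=2: L1-HIT | VC []
  [6] addr=0x4d blk=19 s=3: MISS | VC []
  [7] addr=0x72 blk=28 s=4: L1-HIT | VC []
  [8] addr=0x70 blk=28 s=4: L1-HIT | VC []
  [9] addr=0x33 blk=12 s=4: MISS | VC [28]
  [10] addr=0x53 blk=20 s=4: MISS | VC [28, 12]
  [11] addr=0x31 blk=12 s=4: VC-HIT | VC [28, 20]
  [12] addr=0x38 blk=14 s=6: MISS | VC [28, 20, 22]
  [13] addr=0x59 blk=22 s=6: VC-HIT | VC [28, 20, 14]
  [14] addr=0x39 blk=14 s=6: VC-HIT | VC [28, 20, 22]

OUTCOME = MISS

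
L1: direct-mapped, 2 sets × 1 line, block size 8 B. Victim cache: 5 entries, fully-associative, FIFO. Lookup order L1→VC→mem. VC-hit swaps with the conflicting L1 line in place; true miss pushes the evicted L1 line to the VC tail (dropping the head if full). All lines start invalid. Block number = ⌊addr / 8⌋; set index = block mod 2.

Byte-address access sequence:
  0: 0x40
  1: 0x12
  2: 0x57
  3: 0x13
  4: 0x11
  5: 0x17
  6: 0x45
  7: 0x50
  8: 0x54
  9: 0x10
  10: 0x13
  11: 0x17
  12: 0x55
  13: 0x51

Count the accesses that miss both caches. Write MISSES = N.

0: 0x40 (blk 8, set 0) → MISS  vc=[]
1: 0x12 (blk 2, set 0) → MISS  vc=[8]
2: 0x57 (blk 10, set 0) → MISS  vc=[8, 2]
3: 0x13 (blk 2, set 0) → VC-HIT  vc=[8, 10]
4: 0x11 (blk 2, set 0) → L1-HIT  vc=[8, 10]
5: 0x17 (blk 2, set 0) → L1-HIT  vc=[8, 10]
6: 0x45 (blk 8, set 0) → VC-HIT  vc=[2, 10]
7: 0x50 (blk 10, set 0) → VC-HIT  vc=[2, 8]
8: 0x54 (blk 10, set 0) → L1-HIT  vc=[2, 8]
9: 0x10 (blk 2, set 0) → VC-HIT  vc=[10, 8]
10: 0x13 (blk 2, set 0) → L1-HIT  vc=[10, 8]
11: 0x17 (blk 2, set 0) → L1-HIT  vc=[10, 8]
12: 0x55 (blk 10, set 0) → VC-HIT  vc=[2, 8]
13: 0x51 (blk 10, set 0) → L1-HIT  vc=[2, 8]

MISSES = 3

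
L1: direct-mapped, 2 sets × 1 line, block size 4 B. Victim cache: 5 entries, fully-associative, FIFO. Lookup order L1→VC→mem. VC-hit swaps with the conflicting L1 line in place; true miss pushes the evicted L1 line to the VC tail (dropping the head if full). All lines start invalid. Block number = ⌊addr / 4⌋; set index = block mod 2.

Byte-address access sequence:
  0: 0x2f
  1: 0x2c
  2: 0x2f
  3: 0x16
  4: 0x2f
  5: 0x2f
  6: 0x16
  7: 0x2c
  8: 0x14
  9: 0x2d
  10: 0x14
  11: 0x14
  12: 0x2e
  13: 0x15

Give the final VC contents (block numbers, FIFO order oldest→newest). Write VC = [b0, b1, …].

VC = [11]

0: 0x2f (blk 11, set 1) → MISS  vc=[]
1: 0x2c (blk 11, set 1) → L1-HIT  vc=[]
2: 0x2f (blk 11, set 1) → L1-HIT  vc=[]
3: 0x16 (blk 5, set 1) → MISS  vc=[11]
4: 0x2f (blk 11, set 1) → VC-HIT  vc=[5]
5: 0x2f (blk 11, set 1) → L1-HIT  vc=[5]
6: 0x16 (blk 5, set 1) → VC-HIT  vc=[11]
7: 0x2c (blk 11, set 1) → VC-HIT  vc=[5]
8: 0x14 (blk 5, set 1) → VC-HIT  vc=[11]
9: 0x2d (blk 11, set 1) → VC-HIT  vc=[5]
10: 0x14 (blk 5, set 1) → VC-HIT  vc=[11]
11: 0x14 (blk 5, set 1) → L1-HIT  vc=[11]
12: 0x2e (blk 11, set 1) → VC-HIT  vc=[5]
13: 0x15 (blk 5, set 1) → VC-HIT  vc=[11]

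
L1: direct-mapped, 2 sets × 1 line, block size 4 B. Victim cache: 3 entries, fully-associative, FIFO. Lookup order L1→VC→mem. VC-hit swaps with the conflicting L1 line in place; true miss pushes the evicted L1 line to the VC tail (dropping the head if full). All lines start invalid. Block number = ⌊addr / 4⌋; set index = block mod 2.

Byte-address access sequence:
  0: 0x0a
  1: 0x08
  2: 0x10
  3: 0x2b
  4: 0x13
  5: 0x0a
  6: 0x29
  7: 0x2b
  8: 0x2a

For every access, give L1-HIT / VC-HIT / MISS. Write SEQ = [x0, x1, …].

SEQ = [MISS, L1-HIT, MISS, MISS, VC-HIT, VC-HIT, VC-HIT, L1-HIT, L1-HIT]

0: 0xa (blk 2, set 0) → MISS  vc=[]
1: 0x8 (blk 2, set 0) → L1-HIT  vc=[]
2: 0x10 (blk 4, set 0) → MISS  vc=[2]
3: 0x2b (blk 10, set 0) → MISS  vc=[2, 4]
4: 0x13 (blk 4, set 0) → VC-HIT  vc=[2, 10]
5: 0xa (blk 2, set 0) → VC-HIT  vc=[4, 10]
6: 0x29 (blk 10, set 0) → VC-HIT  vc=[4, 2]
7: 0x2b (blk 10, set 0) → L1-HIT  vc=[4, 2]
8: 0x2a (blk 10, set 0) → L1-HIT  vc=[4, 2]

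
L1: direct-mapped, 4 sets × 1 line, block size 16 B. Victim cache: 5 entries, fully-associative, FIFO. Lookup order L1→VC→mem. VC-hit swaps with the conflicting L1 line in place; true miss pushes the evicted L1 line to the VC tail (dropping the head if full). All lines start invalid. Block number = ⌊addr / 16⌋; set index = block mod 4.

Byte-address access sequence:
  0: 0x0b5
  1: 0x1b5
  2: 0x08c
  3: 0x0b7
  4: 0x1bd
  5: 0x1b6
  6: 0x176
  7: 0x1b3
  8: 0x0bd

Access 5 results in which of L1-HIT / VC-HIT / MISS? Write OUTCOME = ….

OUTCOME = L1-HIT

  [0] addr=0xb5 blk=11 s=3: MISS | VC []
  [1] addr=0x1b5 blk=27 s=3: MISS | VC [11]
  [2] addr=0x8c blk=8 s=0: MISS | VC [11]
  [3] addr=0xb7 blk=11 s=3: VC-HIT | VC [27]
  [4] addr=0x1bd blk=27 s=3: VC-HIT | VC [11]
  [5] addr=0x1b6 blk=27 s=3: L1-HIT | VC [11]
  [6] addr=0x176 blk=23 s=3: MISS | VC [11, 27]
  [7] addr=0x1b3 blk=27 s=3: VC-HIT | VC [11, 23]
  [8] addr=0xbd blk=11 s=3: VC-HIT | VC [27, 23]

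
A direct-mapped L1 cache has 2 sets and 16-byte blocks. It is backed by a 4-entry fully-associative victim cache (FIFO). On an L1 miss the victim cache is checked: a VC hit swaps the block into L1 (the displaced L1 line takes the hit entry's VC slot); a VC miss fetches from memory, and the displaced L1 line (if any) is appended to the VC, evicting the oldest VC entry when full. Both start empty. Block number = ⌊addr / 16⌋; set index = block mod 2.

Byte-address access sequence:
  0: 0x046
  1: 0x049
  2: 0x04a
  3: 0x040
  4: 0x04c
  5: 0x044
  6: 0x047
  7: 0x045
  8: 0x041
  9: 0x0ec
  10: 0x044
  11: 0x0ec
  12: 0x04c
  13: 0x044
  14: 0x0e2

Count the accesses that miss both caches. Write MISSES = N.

  [0] addr=0x46 blk=4 s=0: MISS | VC []
  [1] addr=0x49 blk=4 s=0: L1-HIT | VC []
  [2] addr=0x4a blk=4 s=0: L1-HIT | VC []
  [3] addr=0x40 blk=4 s=0: L1-HIT | VC []
  [4] addr=0x4c blk=4 s=0: L1-HIT | VC []
  [5] addr=0x44 blk=4 s=0: L1-HIT | VC []
  [6] addr=0x47 blk=4 s=0: L1-HIT | VC []
  [7] addr=0x45 blk=4 s=0: L1-HIT | VC []
  [8] addr=0x41 blk=4 s=0: L1-HIT | VC []
  [9] addr=0xec blk=14 s=0: MISS | VC [4]
  [10] addr=0x44 blk=4 s=0: VC-HIT | VC [14]
  [11] addr=0xec blk=14 s=0: VC-HIT | VC [4]
  [12] addr=0x4c blk=4 s=0: VC-HIT | VC [14]
  [13] addr=0x44 blk=4 s=0: L1-HIT | VC [14]
  [14] addr=0xe2 blk=14 s=0: VC-HIT | VC [4]

MISSES = 2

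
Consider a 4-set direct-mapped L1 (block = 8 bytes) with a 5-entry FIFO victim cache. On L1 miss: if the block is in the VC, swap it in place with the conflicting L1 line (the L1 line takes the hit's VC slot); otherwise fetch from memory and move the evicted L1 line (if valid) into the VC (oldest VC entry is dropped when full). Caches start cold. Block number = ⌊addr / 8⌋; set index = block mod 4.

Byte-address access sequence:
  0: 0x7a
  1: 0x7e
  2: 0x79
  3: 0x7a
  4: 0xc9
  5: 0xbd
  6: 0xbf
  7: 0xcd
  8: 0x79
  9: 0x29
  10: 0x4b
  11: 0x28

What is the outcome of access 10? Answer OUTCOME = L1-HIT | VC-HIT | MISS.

  [0] addr=0x7a blk=15 s=3: MISS | VC []
  [1] addr=0x7e blk=15 s=3: L1-HIT | VC []
  [2] addr=0x79 blk=15 s=3: L1-HIT | VC []
  [3] addr=0x7a blk=15 s=3: L1-HIT | VC []
  [4] addr=0xc9 blk=25 s=1: MISS | VC []
  [5] addr=0xbd blk=23 s=3: MISS | VC [15]
  [6] addr=0xbf blk=23 s=3: L1-HIT | VC [15]
  [7] addr=0xcd blk=25 s=1: L1-HIT | VC [15]
  [8] addr=0x79 blk=15 s=3: VC-HIT | VC [23]
  [9] addr=0x29 blk=5 s=1: MISS | VC [23, 25]
  [10] addr=0x4b blk=9 s=1: MISS | VC [23, 25, 5]
  [11] addr=0x28 blk=5 s=1: VC-HIT | VC [23, 25, 9]

OUTCOME = MISS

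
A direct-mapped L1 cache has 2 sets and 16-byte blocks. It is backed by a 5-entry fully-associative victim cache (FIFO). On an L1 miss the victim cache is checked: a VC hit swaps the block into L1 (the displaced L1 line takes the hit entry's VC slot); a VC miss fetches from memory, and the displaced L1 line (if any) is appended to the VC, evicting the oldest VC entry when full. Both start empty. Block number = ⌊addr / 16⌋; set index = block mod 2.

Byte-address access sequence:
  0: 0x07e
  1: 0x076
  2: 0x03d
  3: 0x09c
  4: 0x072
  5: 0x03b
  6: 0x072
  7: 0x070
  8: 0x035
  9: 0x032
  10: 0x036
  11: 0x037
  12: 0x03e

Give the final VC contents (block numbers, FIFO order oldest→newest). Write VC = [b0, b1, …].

0: 0x7e (blk 7, set 1) → MISS  vc=[]
1: 0x76 (blk 7, set 1) → L1-HIT  vc=[]
2: 0x3d (blk 3, set 1) → MISS  vc=[7]
3: 0x9c (blk 9, set 1) → MISS  vc=[7, 3]
4: 0x72 (blk 7, set 1) → VC-HIT  vc=[9, 3]
5: 0x3b (blk 3, set 1) → VC-HIT  vc=[9, 7]
6: 0x72 (blk 7, set 1) → VC-HIT  vc=[9, 3]
7: 0x70 (blk 7, set 1) → L1-HIT  vc=[9, 3]
8: 0x35 (blk 3, set 1) → VC-HIT  vc=[9, 7]
9: 0x32 (blk 3, set 1) → L1-HIT  vc=[9, 7]
10: 0x36 (blk 3, set 1) → L1-HIT  vc=[9, 7]
11: 0x37 (blk 3, set 1) → L1-HIT  vc=[9, 7]
12: 0x3e (blk 3, set 1) → L1-HIT  vc=[9, 7]

VC = [9, 7]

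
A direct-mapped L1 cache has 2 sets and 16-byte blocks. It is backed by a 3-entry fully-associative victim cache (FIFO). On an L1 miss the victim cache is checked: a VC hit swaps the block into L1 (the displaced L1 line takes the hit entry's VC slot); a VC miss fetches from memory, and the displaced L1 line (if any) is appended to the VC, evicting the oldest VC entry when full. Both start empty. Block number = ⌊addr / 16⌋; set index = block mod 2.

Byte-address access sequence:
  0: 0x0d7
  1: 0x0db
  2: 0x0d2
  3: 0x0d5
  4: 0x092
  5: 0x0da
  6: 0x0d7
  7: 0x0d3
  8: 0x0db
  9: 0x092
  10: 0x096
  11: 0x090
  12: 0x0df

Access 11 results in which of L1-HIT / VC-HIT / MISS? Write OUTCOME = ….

#0 0xd7→b13/s1 MISS; vc=[]
#1 0xdb→b13/s1 L1-HIT; vc=[]
#2 0xd2→b13/s1 L1-HIT; vc=[]
#3 0xd5→b13/s1 L1-HIT; vc=[]
#4 0x92→b9/s1 MISS; vc=[13]
#5 0xda→b13/s1 VC-HIT; vc=[9]
#6 0xd7→b13/s1 L1-HIT; vc=[9]
#7 0xd3→b13/s1 L1-HIT; vc=[9]
#8 0xdb→b13/s1 L1-HIT; vc=[9]
#9 0x92→b9/s1 VC-HIT; vc=[13]
#10 0x96→b9/s1 L1-HIT; vc=[13]
#11 0x90→b9/s1 L1-HIT; vc=[13]
#12 0xdf→b13/s1 VC-HIT; vc=[9]

OUTCOME = L1-HIT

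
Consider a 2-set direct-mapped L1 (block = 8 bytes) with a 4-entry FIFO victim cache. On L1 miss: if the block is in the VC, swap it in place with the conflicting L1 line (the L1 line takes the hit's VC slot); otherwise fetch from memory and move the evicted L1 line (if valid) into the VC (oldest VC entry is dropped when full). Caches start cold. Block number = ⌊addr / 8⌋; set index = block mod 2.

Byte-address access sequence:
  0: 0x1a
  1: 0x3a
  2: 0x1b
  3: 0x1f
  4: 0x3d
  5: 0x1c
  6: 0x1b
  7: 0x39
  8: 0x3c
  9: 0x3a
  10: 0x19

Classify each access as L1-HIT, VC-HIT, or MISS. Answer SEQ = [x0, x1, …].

SEQ = [MISS, MISS, VC-HIT, L1-HIT, VC-HIT, VC-HIT, L1-HIT, VC-HIT, L1-HIT, L1-HIT, VC-HIT]

#0 0x1a→b3/s1 MISS; vc=[]
#1 0x3a→b7/s1 MISS; vc=[3]
#2 0x1b→b3/s1 VC-HIT; vc=[7]
#3 0x1f→b3/s1 L1-HIT; vc=[7]
#4 0x3d→b7/s1 VC-HIT; vc=[3]
#5 0x1c→b3/s1 VC-HIT; vc=[7]
#6 0x1b→b3/s1 L1-HIT; vc=[7]
#7 0x39→b7/s1 VC-HIT; vc=[3]
#8 0x3c→b7/s1 L1-HIT; vc=[3]
#9 0x3a→b7/s1 L1-HIT; vc=[3]
#10 0x19→b3/s1 VC-HIT; vc=[7]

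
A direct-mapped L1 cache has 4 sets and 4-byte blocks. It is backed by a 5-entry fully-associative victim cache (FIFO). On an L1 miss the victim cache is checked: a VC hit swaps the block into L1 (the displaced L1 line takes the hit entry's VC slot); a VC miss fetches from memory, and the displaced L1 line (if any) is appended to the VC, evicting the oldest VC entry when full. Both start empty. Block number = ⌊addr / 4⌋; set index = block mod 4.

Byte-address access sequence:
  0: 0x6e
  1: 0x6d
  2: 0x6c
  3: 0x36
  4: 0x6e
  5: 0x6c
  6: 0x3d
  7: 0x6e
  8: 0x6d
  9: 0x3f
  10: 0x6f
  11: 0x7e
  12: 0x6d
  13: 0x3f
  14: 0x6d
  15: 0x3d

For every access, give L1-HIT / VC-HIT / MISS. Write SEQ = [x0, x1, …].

SEQ = [MISS, L1-HIT, L1-HIT, MISS, L1-HIT, L1-HIT, MISS, VC-HIT, L1-HIT, VC-HIT, VC-HIT, MISS, VC-HIT, VC-HIT, VC-HIT, VC-HIT]

0: 0x6e (blk 27, set 3) → MISS  vc=[]
1: 0x6d (blk 27, set 3) → L1-HIT  vc=[]
2: 0x6c (blk 27, set 3) → L1-HIT  vc=[]
3: 0x36 (blk 13, set 1) → MISS  vc=[]
4: 0x6e (blk 27, set 3) → L1-HIT  vc=[]
5: 0x6c (blk 27, set 3) → L1-HIT  vc=[]
6: 0x3d (blk 15, set 3) → MISS  vc=[27]
7: 0x6e (blk 27, set 3) → VC-HIT  vc=[15]
8: 0x6d (blk 27, set 3) → L1-HIT  vc=[15]
9: 0x3f (blk 15, set 3) → VC-HIT  vc=[27]
10: 0x6f (blk 27, set 3) → VC-HIT  vc=[15]
11: 0x7e (blk 31, set 3) → MISS  vc=[15, 27]
12: 0x6d (blk 27, set 3) → VC-HIT  vc=[15, 31]
13: 0x3f (blk 15, set 3) → VC-HIT  vc=[27, 31]
14: 0x6d (blk 27, set 3) → VC-HIT  vc=[15, 31]
15: 0x3d (blk 15, set 3) → VC-HIT  vc=[27, 31]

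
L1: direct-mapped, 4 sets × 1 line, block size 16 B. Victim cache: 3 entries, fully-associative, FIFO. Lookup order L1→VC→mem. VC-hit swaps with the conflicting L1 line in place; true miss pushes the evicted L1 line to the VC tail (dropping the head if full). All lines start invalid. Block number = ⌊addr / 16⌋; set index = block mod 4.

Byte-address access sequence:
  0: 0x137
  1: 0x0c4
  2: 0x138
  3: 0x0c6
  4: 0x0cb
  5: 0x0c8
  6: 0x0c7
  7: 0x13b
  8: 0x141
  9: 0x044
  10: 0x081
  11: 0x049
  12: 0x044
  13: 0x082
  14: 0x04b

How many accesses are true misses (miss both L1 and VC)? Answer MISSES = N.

MISSES = 5

  [0] addr=0x137 blk=19 s=3: MISS | VC []
  [1] addr=0xc4 blk=12 s=0: MISS | VC []
  [2] addr=0x138 blk=19 s=3: L1-HIT | VC []
  [3] addr=0xc6 blk=12 s=0: L1-HIT | VC []
  [4] addr=0xcb blk=12 s=0: L1-HIT | VC []
  [5] addr=0xc8 blk=12 s=0: L1-HIT | VC []
  [6] addr=0xc7 blk=12 s=0: L1-HIT | VC []
  [7] addr=0x13b blk=19 s=3: L1-HIT | VC []
  [8] addr=0x141 blk=20 s=0: MISS | VC [12]
  [9] addr=0x44 blk=4 s=0: MISS | VC [12, 20]
  [10] addr=0x81 blk=8 s=0: MISS | VC [12, 20, 4]
  [11] addr=0x49 blk=4 s=0: VC-HIT | VC [12, 20, 8]
  [12] addr=0x44 blk=4 s=0: L1-HIT | VC [12, 20, 8]
  [13] addr=0x82 blk=8 s=0: VC-HIT | VC [12, 20, 4]
  [14] addr=0x4b blk=4 s=0: VC-HIT | VC [12, 20, 8]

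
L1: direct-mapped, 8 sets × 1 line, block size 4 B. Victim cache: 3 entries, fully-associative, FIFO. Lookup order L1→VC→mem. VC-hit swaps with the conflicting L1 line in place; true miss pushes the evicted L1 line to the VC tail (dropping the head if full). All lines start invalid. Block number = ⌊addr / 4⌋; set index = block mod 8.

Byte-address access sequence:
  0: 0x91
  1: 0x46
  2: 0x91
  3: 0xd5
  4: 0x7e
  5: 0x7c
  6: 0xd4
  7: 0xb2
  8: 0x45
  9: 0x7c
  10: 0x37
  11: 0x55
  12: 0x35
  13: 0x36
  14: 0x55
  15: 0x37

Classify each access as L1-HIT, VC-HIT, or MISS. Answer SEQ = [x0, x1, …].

SEQ = [MISS, MISS, L1-HIT, MISS, MISS, L1-HIT, L1-HIT, MISS, L1-HIT, L1-HIT, MISS, MISS, VC-HIT, L1-HIT, VC-HIT, VC-HIT]

  [0] addr=0x91 blk=36 s=4: MISS | VC []
  [1] addr=0x46 blk=17 s=1: MISS | VC []
  [2] addr=0x91 blk=36 s=4: L1-HIT | VC []
  [3] addr=0xd5 blk=53 s=5: MISS | VC []
  [4] addr=0x7e blk=31 s=7: MISS | VC []
  [5] addr=0x7c blk=31 s=7: L1-HIT | VC []
  [6] addr=0xd4 blk=53 s=5: L1-HIT | VC []
  [7] addr=0xb2 blk=44 s=4: MISS | VC [36]
  [8] addr=0x45 blk=17 s=1: L1-HIT | VC [36]
  [9] addr=0x7c blk=31 s=7: L1-HIT | VC [36]
  [10] addr=0x37 blk=13 s=5: MISS | VC [36, 53]
  [11] addr=0x55 blk=21 s=5: MISS | VC [36, 53, 13]
  [12] addr=0x35 blk=13 s=5: VC-HIT | VC [36, 53, 21]
  [13] addr=0x36 blk=13 s=5: L1-HIT | VC [36, 53, 21]
  [14] addr=0x55 blk=21 s=5: VC-HIT | VC [36, 53, 13]
  [15] addr=0x37 blk=13 s=5: VC-HIT | VC [36, 53, 21]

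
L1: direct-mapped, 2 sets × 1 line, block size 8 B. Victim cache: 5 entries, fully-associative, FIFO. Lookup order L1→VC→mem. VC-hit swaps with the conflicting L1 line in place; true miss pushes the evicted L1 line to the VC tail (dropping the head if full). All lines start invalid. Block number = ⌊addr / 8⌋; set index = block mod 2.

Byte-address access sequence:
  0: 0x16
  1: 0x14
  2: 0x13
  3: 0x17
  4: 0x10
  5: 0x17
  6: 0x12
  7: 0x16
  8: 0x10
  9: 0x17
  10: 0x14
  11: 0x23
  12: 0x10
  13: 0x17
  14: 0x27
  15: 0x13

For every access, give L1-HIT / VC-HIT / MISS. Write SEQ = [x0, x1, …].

0: 0x16 (blk 2, set 0) → MISS  vc=[]
1: 0x14 (blk 2, set 0) → L1-HIT  vc=[]
2: 0x13 (blk 2, set 0) → L1-HIT  vc=[]
3: 0x17 (blk 2, set 0) → L1-HIT  vc=[]
4: 0x10 (blk 2, set 0) → L1-HIT  vc=[]
5: 0x17 (blk 2, set 0) → L1-HIT  vc=[]
6: 0x12 (blk 2, set 0) → L1-HIT  vc=[]
7: 0x16 (blk 2, set 0) → L1-HIT  vc=[]
8: 0x10 (blk 2, set 0) → L1-HIT  vc=[]
9: 0x17 (blk 2, set 0) → L1-HIT  vc=[]
10: 0x14 (blk 2, set 0) → L1-HIT  vc=[]
11: 0x23 (blk 4, set 0) → MISS  vc=[2]
12: 0x10 (blk 2, set 0) → VC-HIT  vc=[4]
13: 0x17 (blk 2, set 0) → L1-HIT  vc=[4]
14: 0x27 (blk 4, set 0) → VC-HIT  vc=[2]
15: 0x13 (blk 2, set 0) → VC-HIT  vc=[4]

SEQ = [MISS, L1-HIT, L1-HIT, L1-HIT, L1-HIT, L1-HIT, L1-HIT, L1-HIT, L1-HIT, L1-HIT, L1-HIT, MISS, VC-HIT, L1-HIT, VC-HIT, VC-HIT]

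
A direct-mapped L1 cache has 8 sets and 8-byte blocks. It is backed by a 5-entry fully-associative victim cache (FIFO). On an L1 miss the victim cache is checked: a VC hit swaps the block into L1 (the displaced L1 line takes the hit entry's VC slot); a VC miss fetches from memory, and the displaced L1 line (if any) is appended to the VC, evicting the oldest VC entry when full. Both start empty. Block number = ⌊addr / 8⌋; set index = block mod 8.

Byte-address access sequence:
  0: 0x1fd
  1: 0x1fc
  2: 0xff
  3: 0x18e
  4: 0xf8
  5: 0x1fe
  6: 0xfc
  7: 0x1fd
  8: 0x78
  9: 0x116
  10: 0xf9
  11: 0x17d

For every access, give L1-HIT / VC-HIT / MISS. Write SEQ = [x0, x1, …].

#0 0x1fd→b63/s7 MISS; vc=[]
#1 0x1fc→b63/s7 L1-HIT; vc=[]
#2 0xff→b31/s7 MISS; vc=[63]
#3 0x18e→b49/s1 MISS; vc=[63]
#4 0xf8→b31/s7 L1-HIT; vc=[63]
#5 0x1fe→b63/s7 VC-HIT; vc=[31]
#6 0xfc→b31/s7 VC-HIT; vc=[63]
#7 0x1fd→b63/s7 VC-HIT; vc=[31]
#8 0x78→b15/s7 MISS; vc=[31,63]
#9 0x116→b34/s2 MISS; vc=[31,63]
#10 0xf9→b31/s7 VC-HIT; vc=[15,63]
#11 0x17d→b47/s7 MISS; vc=[15,63,31]

SEQ = [MISS, L1-HIT, MISS, MISS, L1-HIT, VC-HIT, VC-HIT, VC-HIT, MISS, MISS, VC-HIT, MISS]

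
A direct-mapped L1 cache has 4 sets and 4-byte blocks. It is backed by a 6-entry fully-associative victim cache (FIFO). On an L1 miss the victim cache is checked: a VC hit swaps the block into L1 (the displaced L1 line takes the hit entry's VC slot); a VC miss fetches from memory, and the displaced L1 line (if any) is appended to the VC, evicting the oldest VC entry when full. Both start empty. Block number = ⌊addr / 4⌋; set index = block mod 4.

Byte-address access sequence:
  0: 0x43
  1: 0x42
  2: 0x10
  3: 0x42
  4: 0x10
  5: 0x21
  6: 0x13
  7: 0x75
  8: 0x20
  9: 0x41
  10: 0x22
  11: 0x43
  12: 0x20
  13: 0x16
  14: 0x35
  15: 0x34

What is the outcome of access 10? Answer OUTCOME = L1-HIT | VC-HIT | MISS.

OUTCOME = VC-HIT

#0 0x43→b16/s0 MISS; vc=[]
#1 0x42→b16/s0 L1-HIT; vc=[]
#2 0x10→b4/s0 MISS; vc=[16]
#3 0x42→b16/s0 VC-HIT; vc=[4]
#4 0x10→b4/s0 VC-HIT; vc=[16]
#5 0x21→b8/s0 MISS; vc=[16,4]
#6 0x13→b4/s0 VC-HIT; vc=[16,8]
#7 0x75→b29/s1 MISS; vc=[16,8]
#8 0x20→b8/s0 VC-HIT; vc=[16,4]
#9 0x41→b16/s0 VC-HIT; vc=[8,4]
#10 0x22→b8/s0 VC-HIT; vc=[16,4]
#11 0x43→b16/s0 VC-HIT; vc=[8,4]
#12 0x20→b8/s0 VC-HIT; vc=[16,4]
#13 0x16→b5/s1 MISS; vc=[16,4,29]
#14 0x35→b13/s1 MISS; vc=[16,4,29,5]
#15 0x34→b13/s1 L1-HIT; vc=[16,4,29,5]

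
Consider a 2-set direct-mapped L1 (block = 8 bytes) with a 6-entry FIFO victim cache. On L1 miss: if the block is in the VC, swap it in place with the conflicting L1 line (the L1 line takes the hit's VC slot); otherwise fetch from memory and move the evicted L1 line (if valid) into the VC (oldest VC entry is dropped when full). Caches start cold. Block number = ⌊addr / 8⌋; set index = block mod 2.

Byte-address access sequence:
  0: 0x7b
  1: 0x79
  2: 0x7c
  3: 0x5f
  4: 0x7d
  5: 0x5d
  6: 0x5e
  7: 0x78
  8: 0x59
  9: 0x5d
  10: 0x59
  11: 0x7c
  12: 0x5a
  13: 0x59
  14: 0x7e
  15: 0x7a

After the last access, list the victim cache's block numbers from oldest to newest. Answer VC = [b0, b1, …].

#0 0x7b→b15/s1 MISS; vc=[]
#1 0x79→b15/s1 L1-HIT; vc=[]
#2 0x7c→b15/s1 L1-HIT; vc=[]
#3 0x5f→b11/s1 MISS; vc=[15]
#4 0x7d→b15/s1 VC-HIT; vc=[11]
#5 0x5d→b11/s1 VC-HIT; vc=[15]
#6 0x5e→b11/s1 L1-HIT; vc=[15]
#7 0x78→b15/s1 VC-HIT; vc=[11]
#8 0x59→b11/s1 VC-HIT; vc=[15]
#9 0x5d→b11/s1 L1-HIT; vc=[15]
#10 0x59→b11/s1 L1-HIT; vc=[15]
#11 0x7c→b15/s1 VC-HIT; vc=[11]
#12 0x5a→b11/s1 VC-HIT; vc=[15]
#13 0x59→b11/s1 L1-HIT; vc=[15]
#14 0x7e→b15/s1 VC-HIT; vc=[11]
#15 0x7a→b15/s1 L1-HIT; vc=[11]

VC = [11]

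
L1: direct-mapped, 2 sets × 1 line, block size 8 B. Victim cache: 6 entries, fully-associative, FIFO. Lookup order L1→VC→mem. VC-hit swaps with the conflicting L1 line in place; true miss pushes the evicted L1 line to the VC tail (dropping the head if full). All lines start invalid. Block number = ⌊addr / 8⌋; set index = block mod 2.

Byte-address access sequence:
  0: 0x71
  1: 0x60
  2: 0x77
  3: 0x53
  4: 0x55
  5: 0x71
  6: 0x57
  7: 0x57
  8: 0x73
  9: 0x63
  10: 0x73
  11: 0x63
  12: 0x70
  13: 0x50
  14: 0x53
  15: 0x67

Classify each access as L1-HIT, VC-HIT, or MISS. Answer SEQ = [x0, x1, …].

SEQ = [MISS, MISS, VC-HIT, MISS, L1-HIT, VC-HIT, VC-HIT, L1-HIT, VC-HIT, VC-HIT, VC-HIT, VC-HIT, VC-HIT, VC-HIT, L1-HIT, VC-HIT]

#0 0x71→b14/s0 MISS; vc=[]
#1 0x60→b12/s0 MISS; vc=[14]
#2 0x77→b14/s0 VC-HIT; vc=[12]
#3 0x53→b10/s0 MISS; vc=[12,14]
#4 0x55→b10/s0 L1-HIT; vc=[12,14]
#5 0x71→b14/s0 VC-HIT; vc=[12,10]
#6 0x57→b10/s0 VC-HIT; vc=[12,14]
#7 0x57→b10/s0 L1-HIT; vc=[12,14]
#8 0x73→b14/s0 VC-HIT; vc=[12,10]
#9 0x63→b12/s0 VC-HIT; vc=[14,10]
#10 0x73→b14/s0 VC-HIT; vc=[12,10]
#11 0x63→b12/s0 VC-HIT; vc=[14,10]
#12 0x70→b14/s0 VC-HIT; vc=[12,10]
#13 0x50→b10/s0 VC-HIT; vc=[12,14]
#14 0x53→b10/s0 L1-HIT; vc=[12,14]
#15 0x67→b12/s0 VC-HIT; vc=[10,14]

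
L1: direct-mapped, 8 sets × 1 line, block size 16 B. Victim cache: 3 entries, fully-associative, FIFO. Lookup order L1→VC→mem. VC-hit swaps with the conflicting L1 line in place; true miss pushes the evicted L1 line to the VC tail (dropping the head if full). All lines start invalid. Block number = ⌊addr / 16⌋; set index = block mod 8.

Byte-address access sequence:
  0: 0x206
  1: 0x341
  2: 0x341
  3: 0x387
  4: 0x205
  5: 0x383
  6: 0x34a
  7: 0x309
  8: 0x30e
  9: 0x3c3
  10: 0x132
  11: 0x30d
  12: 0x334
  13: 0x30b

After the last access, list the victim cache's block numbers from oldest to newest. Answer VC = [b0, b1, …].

0: 0x206 (blk 32, set 0) → MISS  vc=[]
1: 0x341 (blk 52, set 4) → MISS  vc=[]
2: 0x341 (blk 52, set 4) → L1-HIT  vc=[]
3: 0x387 (blk 56, set 0) → MISS  vc=[32]
4: 0x205 (blk 32, set 0) → VC-HIT  vc=[56]
5: 0x383 (blk 56, set 0) → VC-HIT  vc=[32]
6: 0x34a (blk 52, set 4) → L1-HIT  vc=[32]
7: 0x309 (blk 48, set 0) → MISS  vc=[32, 56]
8: 0x30e (blk 48, set 0) → L1-HIT  vc=[32, 56]
9: 0x3c3 (blk 60, set 4) → MISS  vc=[32, 56, 52]
10: 0x132 (blk 19, set 3) → MISS  vc=[32, 56, 52]
11: 0x30d (blk 48, set 0) → L1-HIT  vc=[32, 56, 52]
12: 0x334 (blk 51, set 3) → MISS  vc=[56, 52, 19]
13: 0x30b (blk 48, set 0) → L1-HIT  vc=[56, 52, 19]

VC = [56, 52, 19]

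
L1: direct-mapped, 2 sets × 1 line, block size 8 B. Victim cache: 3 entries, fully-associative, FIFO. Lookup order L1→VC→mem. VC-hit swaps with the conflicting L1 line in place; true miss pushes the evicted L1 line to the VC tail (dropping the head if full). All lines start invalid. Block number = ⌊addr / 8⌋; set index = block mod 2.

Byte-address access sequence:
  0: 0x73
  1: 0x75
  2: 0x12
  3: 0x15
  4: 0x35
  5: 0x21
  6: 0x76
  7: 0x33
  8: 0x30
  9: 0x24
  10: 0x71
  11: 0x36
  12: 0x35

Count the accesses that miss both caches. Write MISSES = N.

0: 0x73 (blk 14, set 0) → MISS  vc=[]
1: 0x75 (blk 14, set 0) → L1-HIT  vc=[]
2: 0x12 (blk 2, set 0) → MISS  vc=[14]
3: 0x15 (blk 2, set 0) → L1-HIT  vc=[14]
4: 0x35 (blk 6, set 0) → MISS  vc=[14, 2]
5: 0x21 (blk 4, set 0) → MISS  vc=[14, 2, 6]
6: 0x76 (blk 14, set 0) → VC-HIT  vc=[4, 2, 6]
7: 0x33 (blk 6, set 0) → VC-HIT  vc=[4, 2, 14]
8: 0x30 (blk 6, set 0) → L1-HIT  vc=[4, 2, 14]
9: 0x24 (blk 4, set 0) → VC-HIT  vc=[6, 2, 14]
10: 0x71 (blk 14, set 0) → VC-HIT  vc=[6, 2, 4]
11: 0x36 (blk 6, set 0) → VC-HIT  vc=[14, 2, 4]
12: 0x35 (blk 6, set 0) → L1-HIT  vc=[14, 2, 4]

MISSES = 4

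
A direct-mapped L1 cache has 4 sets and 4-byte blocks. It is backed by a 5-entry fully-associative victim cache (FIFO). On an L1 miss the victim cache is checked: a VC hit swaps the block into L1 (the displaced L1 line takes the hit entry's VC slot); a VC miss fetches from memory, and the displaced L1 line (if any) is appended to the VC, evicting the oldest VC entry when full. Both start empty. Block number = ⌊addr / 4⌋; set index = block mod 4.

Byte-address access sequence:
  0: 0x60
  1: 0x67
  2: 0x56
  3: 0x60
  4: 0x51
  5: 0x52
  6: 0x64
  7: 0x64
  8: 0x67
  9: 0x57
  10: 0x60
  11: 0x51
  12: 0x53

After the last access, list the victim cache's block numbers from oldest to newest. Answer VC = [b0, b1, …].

0: 0x60 (blk 24, set 0) → MISS  vc=[]
1: 0x67 (blk 25, set 1) → MISS  vc=[]
2: 0x56 (blk 21, set 1) → MISS  vc=[25]
3: 0x60 (blk 24, set 0) → L1-HIT  vc=[25]
4: 0x51 (blk 20, set 0) → MISS  vc=[25, 24]
5: 0x52 (blk 20, set 0) → L1-HIT  vc=[25, 24]
6: 0x64 (blk 25, set 1) → VC-HIT  vc=[21, 24]
7: 0x64 (blk 25, set 1) → L1-HIT  vc=[21, 24]
8: 0x67 (blk 25, set 1) → L1-HIT  vc=[21, 24]
9: 0x57 (blk 21, set 1) → VC-HIT  vc=[25, 24]
10: 0x60 (blk 24, set 0) → VC-HIT  vc=[25, 20]
11: 0x51 (blk 20, set 0) → VC-HIT  vc=[25, 24]
12: 0x53 (blk 20, set 0) → L1-HIT  vc=[25, 24]

VC = [25, 24]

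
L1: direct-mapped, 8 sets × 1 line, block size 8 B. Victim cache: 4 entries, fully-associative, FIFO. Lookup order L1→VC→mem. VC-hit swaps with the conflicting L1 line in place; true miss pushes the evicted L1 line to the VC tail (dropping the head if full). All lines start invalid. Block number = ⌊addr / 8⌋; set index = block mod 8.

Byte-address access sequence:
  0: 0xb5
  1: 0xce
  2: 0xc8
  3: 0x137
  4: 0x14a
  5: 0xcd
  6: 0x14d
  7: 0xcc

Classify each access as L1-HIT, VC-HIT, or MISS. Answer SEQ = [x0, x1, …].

SEQ = [MISS, MISS, L1-HIT, MISS, MISS, VC-HIT, VC-HIT, VC-HIT]

0: 0xb5 (blk 22, set 6) → MISS  vc=[]
1: 0xce (blk 25, set 1) → MISS  vc=[]
2: 0xc8 (blk 25, set 1) → L1-HIT  vc=[]
3: 0x137 (blk 38, set 6) → MISS  vc=[22]
4: 0x14a (blk 41, set 1) → MISS  vc=[22, 25]
5: 0xcd (blk 25, set 1) → VC-HIT  vc=[22, 41]
6: 0x14d (blk 41, set 1) → VC-HIT  vc=[22, 25]
7: 0xcc (blk 25, set 1) → VC-HIT  vc=[22, 41]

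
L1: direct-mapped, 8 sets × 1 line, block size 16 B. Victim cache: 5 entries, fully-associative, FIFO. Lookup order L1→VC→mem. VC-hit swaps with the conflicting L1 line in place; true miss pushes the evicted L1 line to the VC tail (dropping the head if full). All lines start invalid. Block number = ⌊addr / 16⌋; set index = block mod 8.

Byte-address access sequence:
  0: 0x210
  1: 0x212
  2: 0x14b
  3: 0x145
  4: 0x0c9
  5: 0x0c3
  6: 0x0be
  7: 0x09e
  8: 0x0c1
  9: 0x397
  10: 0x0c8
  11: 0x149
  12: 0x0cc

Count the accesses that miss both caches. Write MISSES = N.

0: 0x210 (blk 33, set 1) → MISS  vc=[]
1: 0x212 (blk 33, set 1) → L1-HIT  vc=[]
2: 0x14b (blk 20, set 4) → MISS  vc=[]
3: 0x145 (blk 20, set 4) → L1-HIT  vc=[]
4: 0xc9 (blk 12, set 4) → MISS  vc=[20]
5: 0xc3 (blk 12, set 4) → L1-HIT  vc=[20]
6: 0xbe (blk 11, set 3) → MISS  vc=[20]
7: 0x9e (blk 9, set 1) → MISS  vc=[20, 33]
8: 0xc1 (blk 12, set 4) → L1-HIT  vc=[20, 33]
9: 0x397 (blk 57, set 1) → MISS  vc=[20, 33, 9]
10: 0xc8 (blk 12, set 4) → L1-HIT  vc=[20, 33, 9]
11: 0x149 (blk 20, set 4) → VC-HIT  vc=[12, 33, 9]
12: 0xcc (blk 12, set 4) → VC-HIT  vc=[20, 33, 9]

MISSES = 6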